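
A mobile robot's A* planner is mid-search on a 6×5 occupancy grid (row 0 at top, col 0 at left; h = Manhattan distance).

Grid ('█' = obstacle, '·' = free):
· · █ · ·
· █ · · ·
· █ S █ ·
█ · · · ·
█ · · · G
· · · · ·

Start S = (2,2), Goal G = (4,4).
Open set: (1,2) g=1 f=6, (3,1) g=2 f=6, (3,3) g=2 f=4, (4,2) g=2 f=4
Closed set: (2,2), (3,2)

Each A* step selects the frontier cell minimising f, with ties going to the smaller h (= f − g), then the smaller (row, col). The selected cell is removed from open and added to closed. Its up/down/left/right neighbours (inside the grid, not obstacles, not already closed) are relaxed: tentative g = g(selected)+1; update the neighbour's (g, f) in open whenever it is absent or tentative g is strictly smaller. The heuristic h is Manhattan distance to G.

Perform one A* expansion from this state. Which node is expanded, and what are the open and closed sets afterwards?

expanded=(3,3); open=[(1,2) g=1 f=6, (3,1) g=2 f=6, (3,4) g=3 f=4, (4,2) g=2 f=4, (4,3) g=3 f=4]; closed=[(2,2), (3,2), (3,3)]

step 1: expand (3,3) (f=4, h=2) → closed; open now [(1,2) g=1 f=6, (3,1) g=2 f=6, (3,4) g=3 f=4, (4,2) g=2 f=4, (4,3) g=3 f=4]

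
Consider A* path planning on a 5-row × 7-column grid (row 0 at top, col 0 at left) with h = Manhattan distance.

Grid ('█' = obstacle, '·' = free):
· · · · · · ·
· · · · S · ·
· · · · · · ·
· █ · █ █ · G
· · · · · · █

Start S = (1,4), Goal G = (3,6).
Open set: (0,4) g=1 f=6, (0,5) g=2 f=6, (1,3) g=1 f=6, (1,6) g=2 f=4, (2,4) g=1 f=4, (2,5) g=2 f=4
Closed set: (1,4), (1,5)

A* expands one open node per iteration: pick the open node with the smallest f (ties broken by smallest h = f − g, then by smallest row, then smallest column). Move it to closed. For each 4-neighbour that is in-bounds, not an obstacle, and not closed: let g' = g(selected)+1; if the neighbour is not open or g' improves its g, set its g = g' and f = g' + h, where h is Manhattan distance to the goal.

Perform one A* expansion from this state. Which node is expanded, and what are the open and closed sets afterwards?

expanded=(1,6); open=[(0,4) g=1 f=6, (0,5) g=2 f=6, (0,6) g=3 f=6, (1,3) g=1 f=6, (2,4) g=1 f=4, (2,5) g=2 f=4, (2,6) g=3 f=4]; closed=[(1,4), (1,5), (1,6)]

step 1: expand (1,6) (f=4, h=2) → closed; open now [(0,4) g=1 f=6, (0,5) g=2 f=6, (0,6) g=3 f=6, (1,3) g=1 f=6, (2,4) g=1 f=4, (2,5) g=2 f=4, (2,6) g=3 f=4]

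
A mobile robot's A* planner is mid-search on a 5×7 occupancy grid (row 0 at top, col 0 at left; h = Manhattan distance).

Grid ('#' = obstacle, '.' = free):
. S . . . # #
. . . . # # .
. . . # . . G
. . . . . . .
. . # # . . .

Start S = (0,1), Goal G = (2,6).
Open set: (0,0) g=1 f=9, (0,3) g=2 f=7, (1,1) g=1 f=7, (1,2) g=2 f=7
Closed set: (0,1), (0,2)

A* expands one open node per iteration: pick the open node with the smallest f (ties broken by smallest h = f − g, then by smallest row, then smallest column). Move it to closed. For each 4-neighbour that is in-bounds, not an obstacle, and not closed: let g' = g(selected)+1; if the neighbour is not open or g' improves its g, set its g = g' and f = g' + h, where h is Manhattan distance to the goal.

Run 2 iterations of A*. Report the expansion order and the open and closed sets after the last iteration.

step 1: expand (0,3) (f=7, h=5) → closed; open now [(0,0) g=1 f=9, (0,4) g=3 f=7, (1,1) g=1 f=7, (1,2) g=2 f=7, (1,3) g=3 f=7]
step 2: expand (0,4) (f=7, h=4) → closed; open now [(0,0) g=1 f=9, (1,1) g=1 f=7, (1,2) g=2 f=7, (1,3) g=3 f=7]

order=[(0,3) → (0,4)]; open=[(0,0) g=1 f=9, (1,1) g=1 f=7, (1,2) g=2 f=7, (1,3) g=3 f=7]; closed=[(0,1), (0,2), (0,3), (0,4)]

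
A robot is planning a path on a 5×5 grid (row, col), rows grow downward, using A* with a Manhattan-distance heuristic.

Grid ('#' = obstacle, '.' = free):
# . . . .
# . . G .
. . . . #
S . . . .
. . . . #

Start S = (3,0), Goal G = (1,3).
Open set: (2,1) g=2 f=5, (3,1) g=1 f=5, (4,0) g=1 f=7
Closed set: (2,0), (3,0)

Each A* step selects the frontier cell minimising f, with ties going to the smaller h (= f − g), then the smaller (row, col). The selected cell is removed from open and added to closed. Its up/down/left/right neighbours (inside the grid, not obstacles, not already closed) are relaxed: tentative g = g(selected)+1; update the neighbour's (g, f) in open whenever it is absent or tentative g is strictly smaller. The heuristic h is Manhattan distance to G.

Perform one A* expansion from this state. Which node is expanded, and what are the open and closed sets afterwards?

step 1: expand (2,1) (f=5, h=3) → closed; open now [(1,1) g=3 f=5, (2,2) g=3 f=5, (3,1) g=1 f=5, (4,0) g=1 f=7]

expanded=(2,1); open=[(1,1) g=3 f=5, (2,2) g=3 f=5, (3,1) g=1 f=5, (4,0) g=1 f=7]; closed=[(2,0), (2,1), (3,0)]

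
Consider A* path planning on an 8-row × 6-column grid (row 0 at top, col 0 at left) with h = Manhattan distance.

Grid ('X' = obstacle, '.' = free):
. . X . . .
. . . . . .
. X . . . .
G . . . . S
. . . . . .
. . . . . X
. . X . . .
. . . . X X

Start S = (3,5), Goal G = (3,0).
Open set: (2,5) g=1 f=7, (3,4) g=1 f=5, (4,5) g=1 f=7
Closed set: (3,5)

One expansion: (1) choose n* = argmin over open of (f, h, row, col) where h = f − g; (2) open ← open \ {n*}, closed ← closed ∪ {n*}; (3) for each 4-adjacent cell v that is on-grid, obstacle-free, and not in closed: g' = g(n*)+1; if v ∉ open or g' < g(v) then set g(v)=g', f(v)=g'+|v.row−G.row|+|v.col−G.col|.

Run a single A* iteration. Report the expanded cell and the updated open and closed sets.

expanded=(3,4); open=[(2,4) g=2 f=7, (2,5) g=1 f=7, (3,3) g=2 f=5, (4,4) g=2 f=7, (4,5) g=1 f=7]; closed=[(3,4), (3,5)]

step 1: expand (3,4) (f=5, h=4) → closed; open now [(2,4) g=2 f=7, (2,5) g=1 f=7, (3,3) g=2 f=5, (4,4) g=2 f=7, (4,5) g=1 f=7]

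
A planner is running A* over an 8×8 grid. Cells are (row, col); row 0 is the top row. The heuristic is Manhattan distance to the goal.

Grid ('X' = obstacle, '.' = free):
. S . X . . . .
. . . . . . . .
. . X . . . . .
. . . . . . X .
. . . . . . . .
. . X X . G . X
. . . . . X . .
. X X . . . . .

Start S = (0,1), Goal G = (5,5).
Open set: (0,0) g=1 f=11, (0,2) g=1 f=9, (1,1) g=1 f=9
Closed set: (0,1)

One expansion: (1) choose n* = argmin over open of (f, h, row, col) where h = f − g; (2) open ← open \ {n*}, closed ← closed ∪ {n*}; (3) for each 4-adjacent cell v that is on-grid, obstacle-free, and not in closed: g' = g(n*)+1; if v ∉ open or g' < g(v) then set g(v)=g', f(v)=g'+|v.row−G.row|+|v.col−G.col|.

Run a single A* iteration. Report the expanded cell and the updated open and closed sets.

expanded=(0,2); open=[(0,0) g=1 f=11, (1,1) g=1 f=9, (1,2) g=2 f=9]; closed=[(0,1), (0,2)]

step 1: expand (0,2) (f=9, h=8) → closed; open now [(0,0) g=1 f=11, (1,1) g=1 f=9, (1,2) g=2 f=9]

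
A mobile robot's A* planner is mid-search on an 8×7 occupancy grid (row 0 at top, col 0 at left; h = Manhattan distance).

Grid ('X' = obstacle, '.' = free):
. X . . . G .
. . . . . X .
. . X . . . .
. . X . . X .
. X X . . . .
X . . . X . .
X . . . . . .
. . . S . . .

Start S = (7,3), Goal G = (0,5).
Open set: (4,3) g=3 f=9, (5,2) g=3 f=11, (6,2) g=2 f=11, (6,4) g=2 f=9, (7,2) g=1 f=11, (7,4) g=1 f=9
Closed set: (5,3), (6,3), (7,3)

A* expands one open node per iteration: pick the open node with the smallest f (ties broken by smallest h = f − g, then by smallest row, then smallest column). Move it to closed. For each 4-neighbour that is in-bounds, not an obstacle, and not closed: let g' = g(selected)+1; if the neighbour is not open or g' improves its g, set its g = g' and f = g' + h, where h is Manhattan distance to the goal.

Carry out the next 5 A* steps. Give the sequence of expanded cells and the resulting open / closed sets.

order=[(4,3) → (3,3) → (2,3) → (1,3) → (0,3)]; open=[(0,2) g=8 f=11, (0,4) g=8 f=9, (1,2) g=7 f=11, (1,4) g=7 f=9, (2,4) g=6 f=9, (3,4) g=5 f=9, (4,4) g=4 f=9, (5,2) g=3 f=11, (6,2) g=2 f=11, (6,4) g=2 f=9, (7,2) g=1 f=11, (7,4) g=1 f=9]; closed=[(0,3), (1,3), (2,3), (3,3), (4,3), (5,3), (6,3), (7,3)]

step 1: expand (4,3) (f=9, h=6) → closed; open now [(3,3) g=4 f=9, (4,4) g=4 f=9, (5,2) g=3 f=11, (6,2) g=2 f=11, (6,4) g=2 f=9, (7,2) g=1 f=11, (7,4) g=1 f=9]
step 2: expand (3,3) (f=9, h=5) → closed; open now [(2,3) g=5 f=9, (3,4) g=5 f=9, (4,4) g=4 f=9, (5,2) g=3 f=11, (6,2) g=2 f=11, (6,4) g=2 f=9, (7,2) g=1 f=11, (7,4) g=1 f=9]
step 3: expand (2,3) (f=9, h=4) → closed; open now [(1,3) g=6 f=9, (2,4) g=6 f=9, (3,4) g=5 f=9, (4,4) g=4 f=9, (5,2) g=3 f=11, (6,2) g=2 f=11, (6,4) g=2 f=9, (7,2) g=1 f=11, (7,4) g=1 f=9]
step 4: expand (1,3) (f=9, h=3) → closed; open now [(0,3) g=7 f=9, (1,2) g=7 f=11, (1,4) g=7 f=9, (2,4) g=6 f=9, (3,4) g=5 f=9, (4,4) g=4 f=9, (5,2) g=3 f=11, (6,2) g=2 f=11, (6,4) g=2 f=9, (7,2) g=1 f=11, (7,4) g=1 f=9]
step 5: expand (0,3) (f=9, h=2) → closed; open now [(0,2) g=8 f=11, (0,4) g=8 f=9, (1,2) g=7 f=11, (1,4) g=7 f=9, (2,4) g=6 f=9, (3,4) g=5 f=9, (4,4) g=4 f=9, (5,2) g=3 f=11, (6,2) g=2 f=11, (6,4) g=2 f=9, (7,2) g=1 f=11, (7,4) g=1 f=9]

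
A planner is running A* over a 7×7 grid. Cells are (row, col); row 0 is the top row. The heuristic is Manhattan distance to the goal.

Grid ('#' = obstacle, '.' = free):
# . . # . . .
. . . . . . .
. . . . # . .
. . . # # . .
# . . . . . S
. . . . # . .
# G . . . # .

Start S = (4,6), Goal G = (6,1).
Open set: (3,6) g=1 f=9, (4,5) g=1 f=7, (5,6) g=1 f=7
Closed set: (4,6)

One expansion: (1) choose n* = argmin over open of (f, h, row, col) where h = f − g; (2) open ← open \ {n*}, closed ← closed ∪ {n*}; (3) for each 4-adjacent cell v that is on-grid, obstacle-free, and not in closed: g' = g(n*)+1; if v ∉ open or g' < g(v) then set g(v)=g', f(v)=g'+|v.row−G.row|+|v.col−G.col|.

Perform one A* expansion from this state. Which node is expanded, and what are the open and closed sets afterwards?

expanded=(4,5); open=[(3,5) g=2 f=9, (3,6) g=1 f=9, (4,4) g=2 f=7, (5,5) g=2 f=7, (5,6) g=1 f=7]; closed=[(4,5), (4,6)]

step 1: expand (4,5) (f=7, h=6) → closed; open now [(3,5) g=2 f=9, (3,6) g=1 f=9, (4,4) g=2 f=7, (5,5) g=2 f=7, (5,6) g=1 f=7]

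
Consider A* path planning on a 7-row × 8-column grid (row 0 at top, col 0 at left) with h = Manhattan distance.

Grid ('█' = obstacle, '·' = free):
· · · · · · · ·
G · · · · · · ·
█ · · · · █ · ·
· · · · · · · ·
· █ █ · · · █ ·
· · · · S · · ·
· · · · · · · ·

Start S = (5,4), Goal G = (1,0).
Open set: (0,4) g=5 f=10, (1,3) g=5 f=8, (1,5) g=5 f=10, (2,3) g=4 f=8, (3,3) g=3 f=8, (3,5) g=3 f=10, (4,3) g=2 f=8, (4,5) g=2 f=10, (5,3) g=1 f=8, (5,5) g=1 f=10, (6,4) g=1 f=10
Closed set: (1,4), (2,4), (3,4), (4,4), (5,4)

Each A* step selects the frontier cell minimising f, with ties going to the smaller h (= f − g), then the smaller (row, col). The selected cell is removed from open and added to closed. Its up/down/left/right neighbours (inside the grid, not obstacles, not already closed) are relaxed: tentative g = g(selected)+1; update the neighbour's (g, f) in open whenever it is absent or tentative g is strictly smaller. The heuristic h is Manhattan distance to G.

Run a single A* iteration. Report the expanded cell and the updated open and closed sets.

expanded=(1,3); open=[(0,3) g=6 f=10, (0,4) g=5 f=10, (1,2) g=6 f=8, (1,5) g=5 f=10, (2,3) g=4 f=8, (3,3) g=3 f=8, (3,5) g=3 f=10, (4,3) g=2 f=8, (4,5) g=2 f=10, (5,3) g=1 f=8, (5,5) g=1 f=10, (6,4) g=1 f=10]; closed=[(1,3), (1,4), (2,4), (3,4), (4,4), (5,4)]

step 1: expand (1,3) (f=8, h=3) → closed; open now [(0,3) g=6 f=10, (0,4) g=5 f=10, (1,2) g=6 f=8, (1,5) g=5 f=10, (2,3) g=4 f=8, (3,3) g=3 f=8, (3,5) g=3 f=10, (4,3) g=2 f=8, (4,5) g=2 f=10, (5,3) g=1 f=8, (5,5) g=1 f=10, (6,4) g=1 f=10]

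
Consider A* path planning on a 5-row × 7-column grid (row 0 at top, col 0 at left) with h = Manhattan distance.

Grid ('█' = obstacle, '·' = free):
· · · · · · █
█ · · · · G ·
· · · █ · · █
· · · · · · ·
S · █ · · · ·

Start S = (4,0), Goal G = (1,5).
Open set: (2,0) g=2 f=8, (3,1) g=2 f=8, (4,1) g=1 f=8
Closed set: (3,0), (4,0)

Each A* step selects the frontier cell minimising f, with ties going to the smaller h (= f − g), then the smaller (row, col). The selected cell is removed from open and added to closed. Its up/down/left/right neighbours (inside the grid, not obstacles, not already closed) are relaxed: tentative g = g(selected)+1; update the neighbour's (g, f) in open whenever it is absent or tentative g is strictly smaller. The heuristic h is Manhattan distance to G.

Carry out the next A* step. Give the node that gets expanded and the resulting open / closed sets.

expanded=(2,0); open=[(2,1) g=3 f=8, (3,1) g=2 f=8, (4,1) g=1 f=8]; closed=[(2,0), (3,0), (4,0)]

step 1: expand (2,0) (f=8, h=6) → closed; open now [(2,1) g=3 f=8, (3,1) g=2 f=8, (4,1) g=1 f=8]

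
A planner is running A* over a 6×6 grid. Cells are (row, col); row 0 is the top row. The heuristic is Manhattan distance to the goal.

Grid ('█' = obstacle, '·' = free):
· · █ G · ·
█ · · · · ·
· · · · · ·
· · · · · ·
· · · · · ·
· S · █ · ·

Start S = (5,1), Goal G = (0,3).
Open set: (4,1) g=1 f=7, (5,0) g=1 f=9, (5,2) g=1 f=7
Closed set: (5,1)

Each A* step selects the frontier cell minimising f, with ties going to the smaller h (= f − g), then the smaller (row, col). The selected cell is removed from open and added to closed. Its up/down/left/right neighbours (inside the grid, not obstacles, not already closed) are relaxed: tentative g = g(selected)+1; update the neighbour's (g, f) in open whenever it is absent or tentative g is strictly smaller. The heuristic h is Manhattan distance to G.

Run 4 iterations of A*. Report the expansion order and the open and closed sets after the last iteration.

step 1: expand (4,1) (f=7, h=6) → closed; open now [(3,1) g=2 f=7, (4,0) g=2 f=9, (4,2) g=2 f=7, (5,0) g=1 f=9, (5,2) g=1 f=7]
step 2: expand (3,1) (f=7, h=5) → closed; open now [(2,1) g=3 f=7, (3,0) g=3 f=9, (3,2) g=3 f=7, (4,0) g=2 f=9, (4,2) g=2 f=7, (5,0) g=1 f=9, (5,2) g=1 f=7]
step 3: expand (2,1) (f=7, h=4) → closed; open now [(1,1) g=4 f=7, (2,0) g=4 f=9, (2,2) g=4 f=7, (3,0) g=3 f=9, (3,2) g=3 f=7, (4,0) g=2 f=9, (4,2) g=2 f=7, (5,0) g=1 f=9, (5,2) g=1 f=7]
step 4: expand (1,1) (f=7, h=3) → closed; open now [(0,1) g=5 f=7, (1,2) g=5 f=7, (2,0) g=4 f=9, (2,2) g=4 f=7, (3,0) g=3 f=9, (3,2) g=3 f=7, (4,0) g=2 f=9, (4,2) g=2 f=7, (5,0) g=1 f=9, (5,2) g=1 f=7]

order=[(4,1) → (3,1) → (2,1) → (1,1)]; open=[(0,1) g=5 f=7, (1,2) g=5 f=7, (2,0) g=4 f=9, (2,2) g=4 f=7, (3,0) g=3 f=9, (3,2) g=3 f=7, (4,0) g=2 f=9, (4,2) g=2 f=7, (5,0) g=1 f=9, (5,2) g=1 f=7]; closed=[(1,1), (2,1), (3,1), (4,1), (5,1)]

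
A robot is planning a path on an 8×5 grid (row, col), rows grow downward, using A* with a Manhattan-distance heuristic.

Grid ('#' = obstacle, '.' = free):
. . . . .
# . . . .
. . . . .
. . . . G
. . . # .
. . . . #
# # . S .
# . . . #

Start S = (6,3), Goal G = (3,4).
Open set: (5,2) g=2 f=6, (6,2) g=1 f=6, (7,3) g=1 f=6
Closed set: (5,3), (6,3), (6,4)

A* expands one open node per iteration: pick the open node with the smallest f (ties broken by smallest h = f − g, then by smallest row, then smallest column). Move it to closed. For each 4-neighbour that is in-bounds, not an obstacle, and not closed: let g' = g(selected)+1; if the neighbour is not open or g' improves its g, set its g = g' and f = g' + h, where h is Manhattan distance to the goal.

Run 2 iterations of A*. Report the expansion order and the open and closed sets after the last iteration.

order=[(5,2) → (4,2)]; open=[(3,2) g=4 f=6, (4,1) g=4 f=8, (5,1) g=3 f=8, (6,2) g=1 f=6, (7,3) g=1 f=6]; closed=[(4,2), (5,2), (5,3), (6,3), (6,4)]

step 1: expand (5,2) (f=6, h=4) → closed; open now [(4,2) g=3 f=6, (5,1) g=3 f=8, (6,2) g=1 f=6, (7,3) g=1 f=6]
step 2: expand (4,2) (f=6, h=3) → closed; open now [(3,2) g=4 f=6, (4,1) g=4 f=8, (5,1) g=3 f=8, (6,2) g=1 f=6, (7,3) g=1 f=6]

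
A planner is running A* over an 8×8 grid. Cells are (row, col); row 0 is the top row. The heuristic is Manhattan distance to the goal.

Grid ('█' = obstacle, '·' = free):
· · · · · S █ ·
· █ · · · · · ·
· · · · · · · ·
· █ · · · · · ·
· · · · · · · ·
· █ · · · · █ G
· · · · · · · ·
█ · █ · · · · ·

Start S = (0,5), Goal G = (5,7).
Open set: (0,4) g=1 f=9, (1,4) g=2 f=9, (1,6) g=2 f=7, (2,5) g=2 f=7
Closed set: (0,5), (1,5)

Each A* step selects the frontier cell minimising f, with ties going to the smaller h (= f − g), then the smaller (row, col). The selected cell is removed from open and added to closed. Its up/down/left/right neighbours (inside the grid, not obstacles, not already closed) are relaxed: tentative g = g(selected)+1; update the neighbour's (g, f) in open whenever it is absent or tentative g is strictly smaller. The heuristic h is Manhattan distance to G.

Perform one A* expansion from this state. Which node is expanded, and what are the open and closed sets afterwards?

step 1: expand (1,6) (f=7, h=5) → closed; open now [(0,4) g=1 f=9, (1,4) g=2 f=9, (1,7) g=3 f=7, (2,5) g=2 f=7, (2,6) g=3 f=7]

expanded=(1,6); open=[(0,4) g=1 f=9, (1,4) g=2 f=9, (1,7) g=3 f=7, (2,5) g=2 f=7, (2,6) g=3 f=7]; closed=[(0,5), (1,5), (1,6)]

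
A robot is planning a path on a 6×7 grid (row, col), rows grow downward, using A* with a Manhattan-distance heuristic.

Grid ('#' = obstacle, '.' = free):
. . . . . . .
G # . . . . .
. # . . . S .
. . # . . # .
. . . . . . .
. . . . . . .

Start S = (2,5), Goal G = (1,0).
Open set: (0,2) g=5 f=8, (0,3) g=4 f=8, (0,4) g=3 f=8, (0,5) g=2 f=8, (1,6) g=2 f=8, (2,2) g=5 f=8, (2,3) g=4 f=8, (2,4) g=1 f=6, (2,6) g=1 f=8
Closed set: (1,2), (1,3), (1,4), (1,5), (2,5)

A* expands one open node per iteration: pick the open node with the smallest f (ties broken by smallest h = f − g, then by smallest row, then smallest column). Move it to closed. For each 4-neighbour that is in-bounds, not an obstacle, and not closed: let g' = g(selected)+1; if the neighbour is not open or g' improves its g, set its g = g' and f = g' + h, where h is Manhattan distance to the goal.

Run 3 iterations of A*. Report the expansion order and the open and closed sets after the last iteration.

order=[(2,4) → (2,3) → (2,2)]; open=[(0,2) g=5 f=8, (0,3) g=4 f=8, (0,4) g=3 f=8, (0,5) g=2 f=8, (1,6) g=2 f=8, (2,6) g=1 f=8, (3,3) g=3 f=8, (3,4) g=2 f=8]; closed=[(1,2), (1,3), (1,4), (1,5), (2,2), (2,3), (2,4), (2,5)]

step 1: expand (2,4) (f=6, h=5) → closed; open now [(0,2) g=5 f=8, (0,3) g=4 f=8, (0,4) g=3 f=8, (0,5) g=2 f=8, (1,6) g=2 f=8, (2,2) g=5 f=8, (2,3) g=2 f=6, (2,6) g=1 f=8, (3,4) g=2 f=8]
step 2: expand (2,3) (f=6, h=4) → closed; open now [(0,2) g=5 f=8, (0,3) g=4 f=8, (0,4) g=3 f=8, (0,5) g=2 f=8, (1,6) g=2 f=8, (2,2) g=3 f=6, (2,6) g=1 f=8, (3,3) g=3 f=8, (3,4) g=2 f=8]
step 3: expand (2,2) (f=6, h=3) → closed; open now [(0,2) g=5 f=8, (0,3) g=4 f=8, (0,4) g=3 f=8, (0,5) g=2 f=8, (1,6) g=2 f=8, (2,6) g=1 f=8, (3,3) g=3 f=8, (3,4) g=2 f=8]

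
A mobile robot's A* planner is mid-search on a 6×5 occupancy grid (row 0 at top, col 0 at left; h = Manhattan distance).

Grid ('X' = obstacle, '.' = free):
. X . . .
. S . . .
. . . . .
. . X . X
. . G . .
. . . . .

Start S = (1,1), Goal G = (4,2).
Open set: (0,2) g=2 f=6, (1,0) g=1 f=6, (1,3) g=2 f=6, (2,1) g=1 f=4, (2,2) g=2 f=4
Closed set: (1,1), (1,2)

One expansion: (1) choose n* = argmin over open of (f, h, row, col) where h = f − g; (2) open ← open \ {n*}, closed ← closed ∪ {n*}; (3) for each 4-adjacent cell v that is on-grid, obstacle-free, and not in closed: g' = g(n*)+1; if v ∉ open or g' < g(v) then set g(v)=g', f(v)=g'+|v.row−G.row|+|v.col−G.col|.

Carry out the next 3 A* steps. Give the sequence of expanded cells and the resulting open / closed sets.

order=[(2,2) → (2,1) → (3,1)]; open=[(0,2) g=2 f=6, (1,0) g=1 f=6, (1,3) g=2 f=6, (2,0) g=2 f=6, (2,3) g=3 f=6, (3,0) g=3 f=6, (4,1) g=3 f=4]; closed=[(1,1), (1,2), (2,1), (2,2), (3,1)]

step 1: expand (2,2) (f=4, h=2) → closed; open now [(0,2) g=2 f=6, (1,0) g=1 f=6, (1,3) g=2 f=6, (2,1) g=1 f=4, (2,3) g=3 f=6]
step 2: expand (2,1) (f=4, h=3) → closed; open now [(0,2) g=2 f=6, (1,0) g=1 f=6, (1,3) g=2 f=6, (2,0) g=2 f=6, (2,3) g=3 f=6, (3,1) g=2 f=4]
step 3: expand (3,1) (f=4, h=2) → closed; open now [(0,2) g=2 f=6, (1,0) g=1 f=6, (1,3) g=2 f=6, (2,0) g=2 f=6, (2,3) g=3 f=6, (3,0) g=3 f=6, (4,1) g=3 f=4]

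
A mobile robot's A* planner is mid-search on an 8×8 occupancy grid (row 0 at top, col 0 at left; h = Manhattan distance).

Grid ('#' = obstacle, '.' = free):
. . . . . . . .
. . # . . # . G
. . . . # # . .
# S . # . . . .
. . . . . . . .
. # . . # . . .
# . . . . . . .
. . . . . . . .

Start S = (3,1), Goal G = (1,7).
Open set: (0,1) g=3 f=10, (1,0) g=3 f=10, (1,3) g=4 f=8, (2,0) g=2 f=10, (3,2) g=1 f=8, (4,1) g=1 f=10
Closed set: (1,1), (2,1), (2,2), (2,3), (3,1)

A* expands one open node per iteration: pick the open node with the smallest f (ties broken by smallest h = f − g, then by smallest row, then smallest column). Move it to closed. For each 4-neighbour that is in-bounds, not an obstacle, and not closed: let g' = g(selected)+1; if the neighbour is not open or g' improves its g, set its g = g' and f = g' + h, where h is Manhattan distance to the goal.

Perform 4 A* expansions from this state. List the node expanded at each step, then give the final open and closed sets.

step 1: expand (1,3) (f=8, h=4) → closed; open now [(0,1) g=3 f=10, (0,3) g=5 f=10, (1,0) g=3 f=10, (1,4) g=5 f=8, (2,0) g=2 f=10, (3,2) g=1 f=8, (4,1) g=1 f=10]
step 2: expand (1,4) (f=8, h=3) → closed; open now [(0,1) g=3 f=10, (0,3) g=5 f=10, (0,4) g=6 f=10, (1,0) g=3 f=10, (2,0) g=2 f=10, (3,2) g=1 f=8, (4,1) g=1 f=10]
step 3: expand (3,2) (f=8, h=7) → closed; open now [(0,1) g=3 f=10, (0,3) g=5 f=10, (0,4) g=6 f=10, (1,0) g=3 f=10, (2,0) g=2 f=10, (4,1) g=1 f=10, (4,2) g=2 f=10]
step 4: expand (0,4) (f=10, h=4) → closed; open now [(0,1) g=3 f=10, (0,3) g=5 f=10, (0,5) g=7 f=10, (1,0) g=3 f=10, (2,0) g=2 f=10, (4,1) g=1 f=10, (4,2) g=2 f=10]

order=[(1,3) → (1,4) → (3,2) → (0,4)]; open=[(0,1) g=3 f=10, (0,3) g=5 f=10, (0,5) g=7 f=10, (1,0) g=3 f=10, (2,0) g=2 f=10, (4,1) g=1 f=10, (4,2) g=2 f=10]; closed=[(0,4), (1,1), (1,3), (1,4), (2,1), (2,2), (2,3), (3,1), (3,2)]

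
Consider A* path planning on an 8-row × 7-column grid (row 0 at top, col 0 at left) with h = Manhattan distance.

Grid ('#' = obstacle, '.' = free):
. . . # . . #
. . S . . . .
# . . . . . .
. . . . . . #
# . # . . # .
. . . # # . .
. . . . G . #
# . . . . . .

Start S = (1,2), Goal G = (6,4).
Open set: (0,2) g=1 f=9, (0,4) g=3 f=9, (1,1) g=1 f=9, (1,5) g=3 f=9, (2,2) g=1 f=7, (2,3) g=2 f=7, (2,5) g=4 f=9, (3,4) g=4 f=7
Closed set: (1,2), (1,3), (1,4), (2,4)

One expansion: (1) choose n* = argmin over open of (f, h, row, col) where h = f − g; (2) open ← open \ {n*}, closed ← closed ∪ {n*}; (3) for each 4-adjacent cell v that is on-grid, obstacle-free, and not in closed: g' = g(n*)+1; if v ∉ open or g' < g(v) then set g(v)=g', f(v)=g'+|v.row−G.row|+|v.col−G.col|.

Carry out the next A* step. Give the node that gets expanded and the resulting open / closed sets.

expanded=(3,4); open=[(0,2) g=1 f=9, (0,4) g=3 f=9, (1,1) g=1 f=9, (1,5) g=3 f=9, (2,2) g=1 f=7, (2,3) g=2 f=7, (2,5) g=4 f=9, (3,3) g=5 f=9, (3,5) g=5 f=9, (4,4) g=5 f=7]; closed=[(1,2), (1,3), (1,4), (2,4), (3,4)]

step 1: expand (3,4) (f=7, h=3) → closed; open now [(0,2) g=1 f=9, (0,4) g=3 f=9, (1,1) g=1 f=9, (1,5) g=3 f=9, (2,2) g=1 f=7, (2,3) g=2 f=7, (2,5) g=4 f=9, (3,3) g=5 f=9, (3,5) g=5 f=9, (4,4) g=5 f=7]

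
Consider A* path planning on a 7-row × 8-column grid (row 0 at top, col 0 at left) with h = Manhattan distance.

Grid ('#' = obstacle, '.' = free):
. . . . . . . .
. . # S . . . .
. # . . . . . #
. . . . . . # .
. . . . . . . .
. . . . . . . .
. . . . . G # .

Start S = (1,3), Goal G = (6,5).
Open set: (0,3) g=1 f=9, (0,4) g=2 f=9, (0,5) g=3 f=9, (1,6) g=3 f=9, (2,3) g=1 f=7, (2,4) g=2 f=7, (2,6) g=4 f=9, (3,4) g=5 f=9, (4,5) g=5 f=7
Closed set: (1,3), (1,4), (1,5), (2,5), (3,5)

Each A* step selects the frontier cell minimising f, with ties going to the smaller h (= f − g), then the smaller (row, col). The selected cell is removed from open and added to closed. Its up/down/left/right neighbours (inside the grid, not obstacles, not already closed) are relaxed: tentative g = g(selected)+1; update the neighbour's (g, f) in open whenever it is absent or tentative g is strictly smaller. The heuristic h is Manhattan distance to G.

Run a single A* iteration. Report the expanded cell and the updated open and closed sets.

step 1: expand (4,5) (f=7, h=2) → closed; open now [(0,3) g=1 f=9, (0,4) g=2 f=9, (0,5) g=3 f=9, (1,6) g=3 f=9, (2,3) g=1 f=7, (2,4) g=2 f=7, (2,6) g=4 f=9, (3,4) g=5 f=9, (4,4) g=6 f=9, (4,6) g=6 f=9, (5,5) g=6 f=7]

expanded=(4,5); open=[(0,3) g=1 f=9, (0,4) g=2 f=9, (0,5) g=3 f=9, (1,6) g=3 f=9, (2,3) g=1 f=7, (2,4) g=2 f=7, (2,6) g=4 f=9, (3,4) g=5 f=9, (4,4) g=6 f=9, (4,6) g=6 f=9, (5,5) g=6 f=7]; closed=[(1,3), (1,4), (1,5), (2,5), (3,5), (4,5)]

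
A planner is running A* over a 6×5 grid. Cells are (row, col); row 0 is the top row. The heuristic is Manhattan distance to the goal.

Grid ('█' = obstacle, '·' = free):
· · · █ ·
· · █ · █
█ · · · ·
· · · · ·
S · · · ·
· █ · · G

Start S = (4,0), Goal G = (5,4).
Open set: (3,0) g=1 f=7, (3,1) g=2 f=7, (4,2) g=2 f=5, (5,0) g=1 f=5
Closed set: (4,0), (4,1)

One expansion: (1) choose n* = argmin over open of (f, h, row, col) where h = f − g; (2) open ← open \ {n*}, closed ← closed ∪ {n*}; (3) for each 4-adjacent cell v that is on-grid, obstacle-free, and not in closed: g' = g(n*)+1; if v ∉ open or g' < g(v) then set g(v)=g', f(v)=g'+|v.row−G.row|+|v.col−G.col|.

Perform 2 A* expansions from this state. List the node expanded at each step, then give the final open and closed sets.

order=[(4,2) → (4,3)]; open=[(3,0) g=1 f=7, (3,1) g=2 f=7, (3,2) g=3 f=7, (3,3) g=4 f=7, (4,4) g=4 f=5, (5,0) g=1 f=5, (5,2) g=3 f=5, (5,3) g=4 f=5]; closed=[(4,0), (4,1), (4,2), (4,3)]

step 1: expand (4,2) (f=5, h=3) → closed; open now [(3,0) g=1 f=7, (3,1) g=2 f=7, (3,2) g=3 f=7, (4,3) g=3 f=5, (5,0) g=1 f=5, (5,2) g=3 f=5]
step 2: expand (4,3) (f=5, h=2) → closed; open now [(3,0) g=1 f=7, (3,1) g=2 f=7, (3,2) g=3 f=7, (3,3) g=4 f=7, (4,4) g=4 f=5, (5,0) g=1 f=5, (5,2) g=3 f=5, (5,3) g=4 f=5]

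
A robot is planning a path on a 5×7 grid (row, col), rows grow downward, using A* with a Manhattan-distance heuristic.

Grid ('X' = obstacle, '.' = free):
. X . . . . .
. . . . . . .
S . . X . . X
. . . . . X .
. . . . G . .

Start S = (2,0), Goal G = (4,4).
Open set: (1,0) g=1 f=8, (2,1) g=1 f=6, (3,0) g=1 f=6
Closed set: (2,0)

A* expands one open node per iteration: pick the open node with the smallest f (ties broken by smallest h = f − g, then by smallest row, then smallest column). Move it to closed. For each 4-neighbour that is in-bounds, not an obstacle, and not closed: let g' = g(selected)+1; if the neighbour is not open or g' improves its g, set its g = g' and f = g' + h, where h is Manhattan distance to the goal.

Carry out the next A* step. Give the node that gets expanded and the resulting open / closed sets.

step 1: expand (2,1) (f=6, h=5) → closed; open now [(1,0) g=1 f=8, (1,1) g=2 f=8, (2,2) g=2 f=6, (3,0) g=1 f=6, (3,1) g=2 f=6]

expanded=(2,1); open=[(1,0) g=1 f=8, (1,1) g=2 f=8, (2,2) g=2 f=6, (3,0) g=1 f=6, (3,1) g=2 f=6]; closed=[(2,0), (2,1)]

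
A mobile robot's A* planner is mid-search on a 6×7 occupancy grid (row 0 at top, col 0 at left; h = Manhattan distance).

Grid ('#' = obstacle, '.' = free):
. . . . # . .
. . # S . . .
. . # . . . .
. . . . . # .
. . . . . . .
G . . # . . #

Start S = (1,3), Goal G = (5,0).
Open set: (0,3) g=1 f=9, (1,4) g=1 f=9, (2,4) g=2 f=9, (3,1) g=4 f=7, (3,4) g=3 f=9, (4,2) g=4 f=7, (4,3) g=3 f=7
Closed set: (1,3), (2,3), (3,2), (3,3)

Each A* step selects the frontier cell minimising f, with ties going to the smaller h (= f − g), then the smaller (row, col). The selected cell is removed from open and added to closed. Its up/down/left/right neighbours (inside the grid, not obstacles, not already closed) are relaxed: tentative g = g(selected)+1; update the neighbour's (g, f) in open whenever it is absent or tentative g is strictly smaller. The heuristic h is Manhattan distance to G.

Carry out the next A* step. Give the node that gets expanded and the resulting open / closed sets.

expanded=(3,1); open=[(0,3) g=1 f=9, (1,4) g=1 f=9, (2,1) g=5 f=9, (2,4) g=2 f=9, (3,0) g=5 f=7, (3,4) g=3 f=9, (4,1) g=5 f=7, (4,2) g=4 f=7, (4,3) g=3 f=7]; closed=[(1,3), (2,3), (3,1), (3,2), (3,3)]

step 1: expand (3,1) (f=7, h=3) → closed; open now [(0,3) g=1 f=9, (1,4) g=1 f=9, (2,1) g=5 f=9, (2,4) g=2 f=9, (3,0) g=5 f=7, (3,4) g=3 f=9, (4,1) g=5 f=7, (4,2) g=4 f=7, (4,3) g=3 f=7]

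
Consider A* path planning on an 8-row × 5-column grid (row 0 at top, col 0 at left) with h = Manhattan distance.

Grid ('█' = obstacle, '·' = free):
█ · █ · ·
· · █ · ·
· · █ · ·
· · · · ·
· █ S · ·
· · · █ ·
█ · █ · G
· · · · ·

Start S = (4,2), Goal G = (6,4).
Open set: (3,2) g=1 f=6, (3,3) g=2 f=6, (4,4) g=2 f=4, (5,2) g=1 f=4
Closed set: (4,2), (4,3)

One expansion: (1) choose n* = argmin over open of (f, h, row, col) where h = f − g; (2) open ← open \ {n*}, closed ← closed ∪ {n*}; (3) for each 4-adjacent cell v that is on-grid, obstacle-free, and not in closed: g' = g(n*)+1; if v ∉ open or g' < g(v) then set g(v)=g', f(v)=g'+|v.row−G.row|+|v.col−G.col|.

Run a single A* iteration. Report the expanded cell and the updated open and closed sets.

expanded=(4,4); open=[(3,2) g=1 f=6, (3,3) g=2 f=6, (3,4) g=3 f=6, (5,2) g=1 f=4, (5,4) g=3 f=4]; closed=[(4,2), (4,3), (4,4)]

step 1: expand (4,4) (f=4, h=2) → closed; open now [(3,2) g=1 f=6, (3,3) g=2 f=6, (3,4) g=3 f=6, (5,2) g=1 f=4, (5,4) g=3 f=4]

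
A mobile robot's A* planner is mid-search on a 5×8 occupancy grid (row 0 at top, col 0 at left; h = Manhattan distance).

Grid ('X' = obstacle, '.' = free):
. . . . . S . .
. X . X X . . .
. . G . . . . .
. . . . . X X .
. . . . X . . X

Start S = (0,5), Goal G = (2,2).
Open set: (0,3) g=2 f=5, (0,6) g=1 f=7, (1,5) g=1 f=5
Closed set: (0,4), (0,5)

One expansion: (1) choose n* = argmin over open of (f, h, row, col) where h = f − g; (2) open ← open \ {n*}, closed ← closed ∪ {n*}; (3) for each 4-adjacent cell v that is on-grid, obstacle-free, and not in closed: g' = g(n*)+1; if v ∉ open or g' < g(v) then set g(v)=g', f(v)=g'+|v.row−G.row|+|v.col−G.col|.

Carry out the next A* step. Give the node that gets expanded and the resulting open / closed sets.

step 1: expand (0,3) (f=5, h=3) → closed; open now [(0,2) g=3 f=5, (0,6) g=1 f=7, (1,5) g=1 f=5]

expanded=(0,3); open=[(0,2) g=3 f=5, (0,6) g=1 f=7, (1,5) g=1 f=5]; closed=[(0,3), (0,4), (0,5)]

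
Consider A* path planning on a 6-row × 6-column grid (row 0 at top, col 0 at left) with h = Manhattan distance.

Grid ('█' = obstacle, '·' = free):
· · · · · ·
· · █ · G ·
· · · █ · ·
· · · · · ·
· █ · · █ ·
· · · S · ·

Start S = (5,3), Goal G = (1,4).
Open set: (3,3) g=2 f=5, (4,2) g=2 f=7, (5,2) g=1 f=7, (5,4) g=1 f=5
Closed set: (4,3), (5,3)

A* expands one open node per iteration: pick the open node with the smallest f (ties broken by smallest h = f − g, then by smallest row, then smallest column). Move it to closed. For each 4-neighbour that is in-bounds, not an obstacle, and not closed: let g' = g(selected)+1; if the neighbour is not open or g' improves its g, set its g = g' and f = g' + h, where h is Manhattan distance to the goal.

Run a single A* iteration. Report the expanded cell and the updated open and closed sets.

step 1: expand (3,3) (f=5, h=3) → closed; open now [(3,2) g=3 f=7, (3,4) g=3 f=5, (4,2) g=2 f=7, (5,2) g=1 f=7, (5,4) g=1 f=5]

expanded=(3,3); open=[(3,2) g=3 f=7, (3,4) g=3 f=5, (4,2) g=2 f=7, (5,2) g=1 f=7, (5,4) g=1 f=5]; closed=[(3,3), (4,3), (5,3)]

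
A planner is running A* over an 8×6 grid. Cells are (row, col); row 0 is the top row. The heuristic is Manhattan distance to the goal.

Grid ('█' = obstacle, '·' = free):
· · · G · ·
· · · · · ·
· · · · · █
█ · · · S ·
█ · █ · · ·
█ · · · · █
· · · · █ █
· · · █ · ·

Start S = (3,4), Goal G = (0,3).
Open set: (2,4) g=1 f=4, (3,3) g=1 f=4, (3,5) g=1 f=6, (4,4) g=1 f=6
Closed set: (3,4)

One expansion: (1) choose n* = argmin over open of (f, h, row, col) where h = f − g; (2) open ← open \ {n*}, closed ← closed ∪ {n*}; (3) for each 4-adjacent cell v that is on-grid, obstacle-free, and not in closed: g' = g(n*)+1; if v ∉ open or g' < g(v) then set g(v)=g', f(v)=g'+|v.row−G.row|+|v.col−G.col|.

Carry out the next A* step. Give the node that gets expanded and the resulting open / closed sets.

step 1: expand (2,4) (f=4, h=3) → closed; open now [(1,4) g=2 f=4, (2,3) g=2 f=4, (3,3) g=1 f=4, (3,5) g=1 f=6, (4,4) g=1 f=6]

expanded=(2,4); open=[(1,4) g=2 f=4, (2,3) g=2 f=4, (3,3) g=1 f=4, (3,5) g=1 f=6, (4,4) g=1 f=6]; closed=[(2,4), (3,4)]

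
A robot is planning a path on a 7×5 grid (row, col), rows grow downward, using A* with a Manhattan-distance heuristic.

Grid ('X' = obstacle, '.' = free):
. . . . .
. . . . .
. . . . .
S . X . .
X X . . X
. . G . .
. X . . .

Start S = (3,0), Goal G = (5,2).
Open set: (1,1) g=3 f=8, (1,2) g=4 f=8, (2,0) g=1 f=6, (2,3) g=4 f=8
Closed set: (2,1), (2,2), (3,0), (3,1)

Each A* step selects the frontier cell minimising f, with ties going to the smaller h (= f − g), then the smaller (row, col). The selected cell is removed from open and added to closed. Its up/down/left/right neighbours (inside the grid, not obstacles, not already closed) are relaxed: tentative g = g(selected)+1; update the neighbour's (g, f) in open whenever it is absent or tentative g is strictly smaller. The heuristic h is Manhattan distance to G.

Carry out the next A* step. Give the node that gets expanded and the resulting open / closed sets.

step 1: expand (2,0) (f=6, h=5) → closed; open now [(1,0) g=2 f=8, (1,1) g=3 f=8, (1,2) g=4 f=8, (2,3) g=4 f=8]

expanded=(2,0); open=[(1,0) g=2 f=8, (1,1) g=3 f=8, (1,2) g=4 f=8, (2,3) g=4 f=8]; closed=[(2,0), (2,1), (2,2), (3,0), (3,1)]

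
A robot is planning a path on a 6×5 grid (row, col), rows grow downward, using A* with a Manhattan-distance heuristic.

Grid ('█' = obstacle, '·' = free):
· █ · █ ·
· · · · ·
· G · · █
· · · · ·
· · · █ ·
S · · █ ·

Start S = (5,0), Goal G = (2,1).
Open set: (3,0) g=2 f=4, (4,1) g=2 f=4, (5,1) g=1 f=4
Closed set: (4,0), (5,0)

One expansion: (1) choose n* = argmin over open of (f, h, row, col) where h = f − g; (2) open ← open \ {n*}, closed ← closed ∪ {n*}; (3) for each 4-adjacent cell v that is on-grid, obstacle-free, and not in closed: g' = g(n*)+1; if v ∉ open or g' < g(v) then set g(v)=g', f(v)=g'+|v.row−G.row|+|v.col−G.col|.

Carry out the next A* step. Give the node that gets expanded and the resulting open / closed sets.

step 1: expand (3,0) (f=4, h=2) → closed; open now [(2,0) g=3 f=4, (3,1) g=3 f=4, (4,1) g=2 f=4, (5,1) g=1 f=4]

expanded=(3,0); open=[(2,0) g=3 f=4, (3,1) g=3 f=4, (4,1) g=2 f=4, (5,1) g=1 f=4]; closed=[(3,0), (4,0), (5,0)]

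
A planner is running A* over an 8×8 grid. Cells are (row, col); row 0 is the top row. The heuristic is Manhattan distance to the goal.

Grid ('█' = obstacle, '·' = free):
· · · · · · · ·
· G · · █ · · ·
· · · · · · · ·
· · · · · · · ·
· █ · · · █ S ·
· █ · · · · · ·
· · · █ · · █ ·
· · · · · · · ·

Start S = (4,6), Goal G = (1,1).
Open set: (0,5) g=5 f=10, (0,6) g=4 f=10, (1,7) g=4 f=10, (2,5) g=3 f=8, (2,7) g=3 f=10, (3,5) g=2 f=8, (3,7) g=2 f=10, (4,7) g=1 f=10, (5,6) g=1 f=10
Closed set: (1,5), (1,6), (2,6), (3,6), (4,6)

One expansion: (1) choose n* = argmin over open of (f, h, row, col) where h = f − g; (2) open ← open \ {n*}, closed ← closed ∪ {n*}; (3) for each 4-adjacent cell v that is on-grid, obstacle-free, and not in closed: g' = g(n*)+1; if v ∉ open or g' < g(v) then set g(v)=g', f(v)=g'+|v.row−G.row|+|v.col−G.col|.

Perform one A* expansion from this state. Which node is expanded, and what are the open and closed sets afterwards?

step 1: expand (2,5) (f=8, h=5) → closed; open now [(0,5) g=5 f=10, (0,6) g=4 f=10, (1,7) g=4 f=10, (2,4) g=4 f=8, (2,7) g=3 f=10, (3,5) g=2 f=8, (3,7) g=2 f=10, (4,7) g=1 f=10, (5,6) g=1 f=10]

expanded=(2,5); open=[(0,5) g=5 f=10, (0,6) g=4 f=10, (1,7) g=4 f=10, (2,4) g=4 f=8, (2,7) g=3 f=10, (3,5) g=2 f=8, (3,7) g=2 f=10, (4,7) g=1 f=10, (5,6) g=1 f=10]; closed=[(1,5), (1,6), (2,5), (2,6), (3,6), (4,6)]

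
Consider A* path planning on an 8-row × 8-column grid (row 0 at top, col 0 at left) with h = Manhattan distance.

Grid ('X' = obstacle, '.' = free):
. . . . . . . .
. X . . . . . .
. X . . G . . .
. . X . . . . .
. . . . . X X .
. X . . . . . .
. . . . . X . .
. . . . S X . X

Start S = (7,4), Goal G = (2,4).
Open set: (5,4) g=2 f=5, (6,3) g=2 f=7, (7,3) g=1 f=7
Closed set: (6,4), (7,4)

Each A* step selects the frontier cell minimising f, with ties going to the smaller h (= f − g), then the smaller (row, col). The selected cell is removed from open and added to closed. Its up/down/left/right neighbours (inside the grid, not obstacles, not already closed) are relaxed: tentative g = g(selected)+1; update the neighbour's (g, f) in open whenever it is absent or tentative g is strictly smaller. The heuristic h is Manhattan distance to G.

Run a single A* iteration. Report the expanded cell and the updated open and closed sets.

expanded=(5,4); open=[(4,4) g=3 f=5, (5,3) g=3 f=7, (5,5) g=3 f=7, (6,3) g=2 f=7, (7,3) g=1 f=7]; closed=[(5,4), (6,4), (7,4)]

step 1: expand (5,4) (f=5, h=3) → closed; open now [(4,4) g=3 f=5, (5,3) g=3 f=7, (5,5) g=3 f=7, (6,3) g=2 f=7, (7,3) g=1 f=7]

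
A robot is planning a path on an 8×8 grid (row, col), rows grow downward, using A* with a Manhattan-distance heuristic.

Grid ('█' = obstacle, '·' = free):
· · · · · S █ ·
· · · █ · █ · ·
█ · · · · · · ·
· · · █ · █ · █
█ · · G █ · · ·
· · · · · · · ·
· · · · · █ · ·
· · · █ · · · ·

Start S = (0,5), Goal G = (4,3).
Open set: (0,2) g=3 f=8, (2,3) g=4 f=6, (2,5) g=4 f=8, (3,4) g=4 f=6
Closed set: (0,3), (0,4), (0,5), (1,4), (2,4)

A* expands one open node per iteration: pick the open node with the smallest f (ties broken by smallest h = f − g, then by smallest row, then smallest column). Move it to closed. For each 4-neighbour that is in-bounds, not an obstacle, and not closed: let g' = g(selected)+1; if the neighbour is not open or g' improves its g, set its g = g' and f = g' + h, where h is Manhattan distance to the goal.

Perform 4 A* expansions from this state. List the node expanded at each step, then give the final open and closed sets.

step 1: expand (2,3) (f=6, h=2) → closed; open now [(0,2) g=3 f=8, (2,2) g=5 f=8, (2,5) g=4 f=8, (3,4) g=4 f=6]
step 2: expand (3,4) (f=6, h=2) → closed; open now [(0,2) g=3 f=8, (2,2) g=5 f=8, (2,5) g=4 f=8]
step 3: expand (2,2) (f=8, h=3) → closed; open now [(0,2) g=3 f=8, (1,2) g=6 f=10, (2,1) g=6 f=10, (2,5) g=4 f=8, (3,2) g=6 f=8]
step 4: expand (3,2) (f=8, h=2) → closed; open now [(0,2) g=3 f=8, (1,2) g=6 f=10, (2,1) g=6 f=10, (2,5) g=4 f=8, (3,1) g=7 f=10, (4,2) g=7 f=8]

order=[(2,3) → (3,4) → (2,2) → (3,2)]; open=[(0,2) g=3 f=8, (1,2) g=6 f=10, (2,1) g=6 f=10, (2,5) g=4 f=8, (3,1) g=7 f=10, (4,2) g=7 f=8]; closed=[(0,3), (0,4), (0,5), (1,4), (2,2), (2,3), (2,4), (3,2), (3,4)]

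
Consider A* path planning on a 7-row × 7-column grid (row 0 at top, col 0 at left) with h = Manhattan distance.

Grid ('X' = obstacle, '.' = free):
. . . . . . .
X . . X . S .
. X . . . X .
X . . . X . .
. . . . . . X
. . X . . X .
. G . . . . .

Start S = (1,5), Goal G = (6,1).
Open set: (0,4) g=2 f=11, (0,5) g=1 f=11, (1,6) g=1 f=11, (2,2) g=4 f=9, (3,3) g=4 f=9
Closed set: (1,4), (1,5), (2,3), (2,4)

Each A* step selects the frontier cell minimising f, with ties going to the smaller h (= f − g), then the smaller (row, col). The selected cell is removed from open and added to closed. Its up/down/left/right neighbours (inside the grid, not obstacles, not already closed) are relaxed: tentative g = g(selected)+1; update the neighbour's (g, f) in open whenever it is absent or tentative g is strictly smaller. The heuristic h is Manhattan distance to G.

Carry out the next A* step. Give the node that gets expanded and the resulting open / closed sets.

step 1: expand (2,2) (f=9, h=5) → closed; open now [(0,4) g=2 f=11, (0,5) g=1 f=11, (1,2) g=5 f=11, (1,6) g=1 f=11, (3,2) g=5 f=9, (3,3) g=4 f=9]

expanded=(2,2); open=[(0,4) g=2 f=11, (0,5) g=1 f=11, (1,2) g=5 f=11, (1,6) g=1 f=11, (3,2) g=5 f=9, (3,3) g=4 f=9]; closed=[(1,4), (1,5), (2,2), (2,3), (2,4)]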